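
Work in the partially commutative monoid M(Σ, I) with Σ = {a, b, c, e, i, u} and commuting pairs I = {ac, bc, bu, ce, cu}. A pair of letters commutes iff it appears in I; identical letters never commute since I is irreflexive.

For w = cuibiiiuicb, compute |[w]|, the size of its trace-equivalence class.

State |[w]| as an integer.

4

#0=c has no predecessor
#1=u has no predecessor
#2=i depends on [0:c, 1:u]
#3=b depends on [2:i]
#4=i depends on [3:b]
#5=i depends on [4:i]
#6=i depends on [5:i]
#7=u depends on [6:i]
#8=i depends on [7:u]
#9=c depends on [8:i]
#10=b depends on [8:i]
sources: [0:c, 1:u]
N(rest) = Σ N(rest − s) over sources s of rest; N(one piece) = 1:
  size 1 → [9]=1  [10]=1
  size 2 → [9,10]=2
  size 3 → [8,9,10]=2
  size 4 → [7,8,9,10]=2
  size 5 → [6,7,8,9,10]=2
  size 6 → [5,6,7,8,9,10]=2
  size 7 → [4,5,6,7,8,9,10]=2
  size 8 → [3,4,5,6,7,8,9,10]=2
  size 9 → [2,3,4,5,6,7,8,9,10]=2
  first=0(c) contributes 2
  first=1(u) contributes 2
|[w]| = 4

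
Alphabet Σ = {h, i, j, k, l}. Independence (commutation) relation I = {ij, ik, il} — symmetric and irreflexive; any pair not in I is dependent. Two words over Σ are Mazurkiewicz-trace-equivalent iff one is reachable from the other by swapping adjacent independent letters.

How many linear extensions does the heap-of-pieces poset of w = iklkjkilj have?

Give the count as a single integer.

36

0(i) covers ∅
1(k) covers ∅
2(l) covers 1:k
3(k) covers 2:l
4(j) covers 3:k
5(k) covers 4:j
6(i) covers 0:i
7(l) covers 5:k
8(j) covers 7:l
floor of heap: 0:i, 1:k
completions by unplaced set U, small U first (add the entries for U minus each lowest piece of U):
  |U|=1: {6}:1  {8}:1
  |U|=2: {0,6}:1  {6,8}:2  {7,8}:1
  |U|=3: {0,6,8}:3  {5,7,8}:1  {6,7,8}:3
  |U|=4: {0,6,7,8}:6  {4,5,7,8}:1  {5,6,7,8}:4
  |U|=5: {0,5,6,7,8}:10  {3,4,5,7,8}:1  {4,5,6,7,8}:5
  |U|=6: {0,4,5,6,7,8}:15  {2,3,4,5,7,8}:1  {3,4,5,6,7,8}:6
  |U|=7: {0,3,4,5,6,7,8}:21  {1,2,3,4,5,7,8}:1  {2,3,4,5,6,7,8}:7
  start at 0(i): 8
  start at 1(k): 28
sum over floor = 36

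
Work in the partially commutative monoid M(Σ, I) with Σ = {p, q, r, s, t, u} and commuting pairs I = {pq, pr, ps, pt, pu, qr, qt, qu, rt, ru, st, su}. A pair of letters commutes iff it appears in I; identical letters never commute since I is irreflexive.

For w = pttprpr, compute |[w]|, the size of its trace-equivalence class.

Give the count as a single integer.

210

piece 0:p — minimal
piece 1:t — minimal
piece 2:t rests on {1:t}
piece 3:p rests on {0:p}
piece 4:r — minimal
piece 5:p rests on {3:p}
piece 6:r rests on {4:r}
minimal pieces: {0:p, 1:t, 4:r}
ways to finish when only these pieces remain (= sum over removing one remaining piece with nothing left below it):
  1 left: {2}→1  {5}→1  {6}→1
  2 left: {1,2}→1  {2,5}→2  {2,6}→2  {3,5}→1  {4,6}→1  {5,6}→2
  3 left: {0,3,5}→1  {1,2,5}→3  {1,2,6}→3  {2,3,5}→3  {2,4,6}→3  {2,5,6}→6  {3,5,6}→3  {4,5,6}→3
  4 left: {0,2,3,5}→4  {0,3,5,6}→4  {1,2,3,5}→6  {1,2,4,6}→6  {1,2,5,6}→12  {2,3,5,6}→12  {2,4,5,6}→12  {3,4,5,6}→6
  5 left: {0,1,2,3,5}→10  {0,2,3,5,6}→20  {0,3,4,5,6}→10  {1,2,3,5,6}→30  {1,2,4,5,6}→30  {2,3,4,5,6}→30
  placing 0:p first → 90 extensions
  placing 1:t first → 60 extensions
  placing 4:r first → 60 extensions
total linear extensions = 210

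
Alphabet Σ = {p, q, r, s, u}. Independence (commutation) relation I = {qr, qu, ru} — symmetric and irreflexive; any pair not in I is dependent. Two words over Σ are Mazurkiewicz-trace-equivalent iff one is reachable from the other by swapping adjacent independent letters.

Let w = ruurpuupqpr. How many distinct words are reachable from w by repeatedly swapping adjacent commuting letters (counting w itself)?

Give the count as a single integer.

#0=r has no predecessor
#1=u has no predecessor
#2=u depends on [1:u]
#3=r depends on [0:r]
#4=p depends on [2:u, 3:r]
#5=u depends on [4:p]
#6=u depends on [5:u]
#7=p depends on [6:u]
#8=q depends on [7:p]
#9=p depends on [8:q]
#10=r depends on [9:p]
sources: [0:r, 1:u]
N(rest) = Σ N(rest − s) over sources s of rest; N(one piece) = 1:
  size 1 → [10]=1
  size 2 → [9,10]=1
  size 3 → [8,9,10]=1
  size 4 → [7,8,9,10]=1
  size 5 → [6,7,8,9,10]=1
  size 6 → [5,6,7,8,9,10]=1
  size 7 → [4,5,6,7,8,9,10]=1
  size 8 → [2,4,5,6,7,8,9,10]=1  [3,4,5,6,7,8,9,10]=1
  size 9 → [0,3,4,5,6,7,8,9,10]=1  [1,2,4,5,6,7,8,9,10]=1  [2,3,4,5,6,7,8,9,10]=2
  first=0(r) contributes 3
  first=1(u) contributes 3
|[w]| = 6

6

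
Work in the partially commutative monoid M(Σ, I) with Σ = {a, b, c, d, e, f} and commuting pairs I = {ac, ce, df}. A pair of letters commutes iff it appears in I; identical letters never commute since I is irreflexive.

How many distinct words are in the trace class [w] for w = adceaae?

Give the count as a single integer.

0(a) covers ∅
1(d) covers 0:a
2(c) covers 1:d
3(e) covers 1:d
4(a) covers 3:e
5(a) covers 4:a
6(e) covers 5:a
floor of heap: 0:a
completions by unplaced set U, small U first (add the entries for U minus each lowest piece of U):
  |U|=1: {2}:1  {6}:1
  |U|=2: {2,6}:2  {5,6}:1
  |U|=3: {2,5,6}:3  {4,5,6}:1
  |U|=4: {2,4,5,6}:4  {3,4,5,6}:1
  |U|=5: {2,3,4,5,6}:5
  start at 0(a): 5

5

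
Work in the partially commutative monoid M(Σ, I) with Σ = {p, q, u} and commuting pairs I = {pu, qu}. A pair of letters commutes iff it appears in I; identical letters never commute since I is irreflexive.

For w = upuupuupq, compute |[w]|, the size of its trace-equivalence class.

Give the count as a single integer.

126

#0=u has no predecessor
#1=p has no predecessor
#2=u depends on [0:u]
#3=u depends on [2:u]
#4=p depends on [1:p]
#5=u depends on [3:u]
#6=u depends on [5:u]
#7=p depends on [4:p]
#8=q depends on [7:p]
sources: [0:u, 1:p]
N(rest) = Σ N(rest − s) over sources s of rest; N(one piece) = 1:
  size 1 → [6]=1  [8]=1
  size 2 → [5,6]=1  [6,8]=2  [7,8]=1
  size 3 → [3,5,6]=1  [4,7,8]=1  [5,6,8]=3  [6,7,8]=3
  size 4 → [1,4,7,8]=1  [2,3,5,6]=1  [3,5,6,8]=4  [4,6,7,8]=4  [5,6,7,8]=6
  size 5 → [0,2,3,5,6]=1  [1,4,6,7,8]=5  [2,3,5,6,8]=5  [3,5,6,7,8]=10  [4,5,6,7,8]=10
  size 6 → [0,2,3,5,6,8]=6  [1,4,5,6,7,8]=15  [2,3,5,6,7,8]=15  [3,4,5,6,7,8]=20
  size 7 → [0,2,3,5,6,7,8]=21  [1,3,4,5,6,7,8]=35  [2,3,4,5,6,7,8]=35
  first=0(u) contributes 70
  first=1(p) contributes 56
|[w]| = 126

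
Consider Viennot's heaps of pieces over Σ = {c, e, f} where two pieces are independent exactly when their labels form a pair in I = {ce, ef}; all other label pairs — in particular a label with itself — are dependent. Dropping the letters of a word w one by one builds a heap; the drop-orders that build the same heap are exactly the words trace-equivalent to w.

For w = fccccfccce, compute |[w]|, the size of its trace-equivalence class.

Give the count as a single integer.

10

#0=f has no predecessor
#1=c depends on [0:f]
#2=c depends on [1:c]
#3=c depends on [2:c]
#4=c depends on [3:c]
#5=f depends on [4:c]
#6=c depends on [5:f]
#7=c depends on [6:c]
#8=c depends on [7:c]
#9=e has no predecessor
sources: [0:f, 9:e]
N(rest) = Σ N(rest − s) over sources s of rest; N(one piece) = 1:
  size 1 → [8]=1  [9]=1
  size 2 → [7,8]=1  [8,9]=2
  size 3 → [6,7,8]=1  [7,8,9]=3
  size 4 → [5,6,7,8]=1  [6,7,8,9]=4
  size 5 → [4,5,6,7,8]=1  [5,6,7,8,9]=5
  size 6 → [3,4,5,6,7,8]=1  [4,5,6,7,8,9]=6
  size 7 → [2,3,4,5,6,7,8]=1  [3,4,5,6,7,8,9]=7
  size 8 → [1,2,3,4,5,6,7,8]=1  [2,3,4,5,6,7,8,9]=8
  first=0(f) contributes 9
  first=9(e) contributes 1
|[w]| = 10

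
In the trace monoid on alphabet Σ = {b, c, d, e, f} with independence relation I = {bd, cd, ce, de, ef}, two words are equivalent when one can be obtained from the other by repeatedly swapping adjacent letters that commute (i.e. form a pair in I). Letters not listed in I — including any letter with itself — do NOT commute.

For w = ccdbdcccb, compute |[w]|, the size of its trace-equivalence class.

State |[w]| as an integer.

#0=c has no predecessor
#1=c depends on [0:c]
#2=d has no predecessor
#3=b depends on [1:c]
#4=d depends on [2:d]
#5=c depends on [3:b]
#6=c depends on [5:c]
#7=c depends on [6:c]
#8=b depends on [7:c]
sources: [0:c, 2:d]
N(rest) = Σ N(rest − s) over sources s of rest; N(one piece) = 1:
  size 1 → [4]=1  [8]=1
  size 2 → [2,4]=1  [4,8]=2  [7,8]=1
  size 3 → [2,4,8]=3  [4,7,8]=3  [6,7,8]=1
  size 4 → [2,4,7,8]=6  [4,6,7,8]=4  [5,6,7,8]=1
  size 5 → [2,4,6,7,8]=10  [3,5,6,7,8]=1  [4,5,6,7,8]=5
  size 6 → [1,3,5,6,7,8]=1  [2,4,5,6,7,8]=15  [3,4,5,6,7,8]=6
  size 7 → [0,1,3,5,6,7,8]=1  [1,3,4,5,6,7,8]=7  [2,3,4,5,6,7,8]=21
  first=0(c) contributes 28
  first=2(d) contributes 8
|[w]| = 36

36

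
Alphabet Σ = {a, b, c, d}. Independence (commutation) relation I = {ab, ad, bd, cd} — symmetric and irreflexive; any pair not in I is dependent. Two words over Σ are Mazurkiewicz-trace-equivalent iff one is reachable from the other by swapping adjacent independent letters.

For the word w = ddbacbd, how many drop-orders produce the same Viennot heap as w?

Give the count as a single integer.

#0=d has no predecessor
#1=d depends on [0:d]
#2=b has no predecessor
#3=a has no predecessor
#4=c depends on [2:b, 3:a]
#5=b depends on [4:c]
#6=d depends on [1:d]
sources: [0:d, 2:b, 3:a]
N(rest) = Σ N(rest − s) over sources s of rest; N(one piece) = 1:
  size 1 → [5]=1  [6]=1
  size 2 → [1,6]=1  [4,5]=1  [5,6]=2
  size 3 → [0,1,6]=1  [1,5,6]=3  [2,4,5]=1  [3,4,5]=1  [4,5,6]=3
  size 4 → [0,1,5,6]=4  [1,4,5,6]=6  [2,3,4,5]=2  [2,4,5,6]=4  [3,4,5,6]=4
  size 5 → [0,1,4,5,6]=10  [1,2,4,5,6]=10  [1,3,4,5,6]=10  [2,3,4,5,6]=10
  first=0(d) contributes 30
  first=2(b) contributes 20
  first=3(a) contributes 20
|[w]| = 70

70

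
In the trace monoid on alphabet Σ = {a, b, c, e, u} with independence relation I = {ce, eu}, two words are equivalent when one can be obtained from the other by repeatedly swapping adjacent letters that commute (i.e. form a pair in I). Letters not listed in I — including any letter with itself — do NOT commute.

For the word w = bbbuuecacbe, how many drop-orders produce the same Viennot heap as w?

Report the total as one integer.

drop 0:b onto floor
drop 1:b onto {0:b}
drop 2:b onto {1:b}
drop 3:u onto {2:b}
drop 4:u onto {3:u}
drop 5:e onto {2:b}
drop 6:c onto {4:u}
drop 7:a onto {5:e, 6:c}
drop 8:c onto {7:a}
drop 9:b onto {8:c}
drop 10:e onto {9:b}
ground layer = {0:b}
drop-orders for the pieces not yet dropped (sum over which currently-grounded one goes next):
  1 to go: {10} 1
  2 to go: {9,10} 1
  3 to go: {8,9,10} 1
  4 to go: {7,8,9,10} 1
  5 to go: {5,7,8,9,10} 1  {6,7,8,9,10} 1
  6 to go: {4,6,7,8,9,10} 1  {5,6,7,8,9,10} 2
  7 to go: {3,4,6,7,8,9,10} 1  {4,5,6,7,8,9,10} 3
  8 to go: {3,4,5,6,7,8,9,10} 4
  9 to go: {2,3,4,5,6,7,8,9,10} 4
  if 0:b drops first: 4 orders

4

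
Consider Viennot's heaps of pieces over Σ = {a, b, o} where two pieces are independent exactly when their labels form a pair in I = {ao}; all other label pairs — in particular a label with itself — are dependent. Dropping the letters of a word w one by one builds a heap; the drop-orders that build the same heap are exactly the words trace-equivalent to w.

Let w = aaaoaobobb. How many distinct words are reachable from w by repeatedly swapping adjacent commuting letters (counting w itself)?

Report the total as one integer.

piece 0:a — minimal
piece 1:a rests on {0:a}
piece 2:a rests on {1:a}
piece 3:o — minimal
piece 4:a rests on {2:a}
piece 5:o rests on {3:o}
piece 6:b rests on {4:a, 5:o}
piece 7:o rests on {6:b}
piece 8:b rests on {7:o}
piece 9:b rests on {8:b}
minimal pieces: {0:a, 3:o}
ways to finish when only these pieces remain (= sum over removing one remaining piece with nothing left below it):
  1 left: {9}→1
  2 left: {8,9}→1
  3 left: {7,8,9}→1
  4 left: {6,7,8,9}→1
  5 left: {4,6,7,8,9}→1  {5,6,7,8,9}→1
  6 left: {2,4,6,7,8,9}→1  {3,5,6,7,8,9}→1  {4,5,6,7,8,9}→2
  7 left: {1,2,4,6,7,8,9}→1  {2,4,5,6,7,8,9}→3  {3,4,5,6,7,8,9}→3
  8 left: {0,1,2,4,6,7,8,9}→1  {1,2,4,5,6,7,8,9}→4  {2,3,4,5,6,7,8,9}→6
  placing 0:a first → 10 extensions
  placing 3:o first → 5 extensions
total linear extensions = 15

15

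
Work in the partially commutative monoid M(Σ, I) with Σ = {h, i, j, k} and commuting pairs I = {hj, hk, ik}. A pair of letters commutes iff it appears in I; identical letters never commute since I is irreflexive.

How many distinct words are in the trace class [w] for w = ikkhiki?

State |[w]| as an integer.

35

drop 0:i onto floor
drop 1:k onto floor
drop 2:k onto {1:k}
drop 3:h onto {0:i}
drop 4:i onto {3:h}
drop 5:k onto {2:k}
drop 6:i onto {4:i}
ground layer = {0:i, 1:k}
drop-orders for the pieces not yet dropped (sum over which currently-grounded one goes next):
  1 to go: {5} 1  {6} 1
  2 to go: {2,5} 1  {4,6} 1  {5,6} 2
  3 to go: {1,2,5} 1  {2,5,6} 3  {3,4,6} 1  {4,5,6} 3
  4 to go: {0,3,4,6} 1  {1,2,5,6} 4  {2,4,5,6} 6  {3,4,5,6} 4
  5 to go: {0,3,4,5,6} 5  {1,2,4,5,6} 10  {2,3,4,5,6} 10
  if 0:i drops first: 20 orders
  if 1:k drops first: 15 orders
heap linearizations: 35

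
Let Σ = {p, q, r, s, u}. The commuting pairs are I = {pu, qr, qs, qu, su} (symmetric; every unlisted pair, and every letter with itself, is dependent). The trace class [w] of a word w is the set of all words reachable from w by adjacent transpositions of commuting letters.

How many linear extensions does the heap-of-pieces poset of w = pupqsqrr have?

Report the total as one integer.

50

#0=p has no predecessor
#1=u has no predecessor
#2=p depends on [0:p]
#3=q depends on [2:p]
#4=s depends on [2:p]
#5=q depends on [3:q]
#6=r depends on [1:u, 4:s]
#7=r depends on [6:r]
sources: [0:p, 1:u]
N(rest) = Σ N(rest − s) over sources s of rest; N(one piece) = 1:
  size 1 → [5]=1  [7]=1
  size 2 → [3,5]=1  [5,7]=2  [6,7]=1
  size 3 → [1,6,7]=1  [3,5,7]=3  [4,6,7]=1  [5,6,7]=3
  size 4 → [1,4,6,7]=2  [1,5,6,7]=4  [3,5,6,7]=6  [4,5,6,7]=4
  size 5 → [1,3,5,6,7]=10  [1,4,5,6,7]=10  [3,4,5,6,7]=10
  size 6 → [1,3,4,5,6,7]=30  [2,3,4,5,6,7]=10
  first=0(p) contributes 40
  first=1(u) contributes 10
|[w]| = 50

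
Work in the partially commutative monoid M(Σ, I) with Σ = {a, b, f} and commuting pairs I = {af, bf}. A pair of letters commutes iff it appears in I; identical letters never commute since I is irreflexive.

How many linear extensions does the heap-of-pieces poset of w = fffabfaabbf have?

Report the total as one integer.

462

#0=f has no predecessor
#1=f depends on [0:f]
#2=f depends on [1:f]
#3=a has no predecessor
#4=b depends on [3:a]
#5=f depends on [2:f]
#6=a depends on [4:b]
#7=a depends on [6:a]
#8=b depends on [7:a]
#9=b depends on [8:b]
#10=f depends on [5:f]
sources: [0:f, 3:a]
N(rest) = Σ N(rest − s) over sources s of rest; N(one piece) = 1:
  size 1 → [9]=1  [10]=1
  size 2 → [5,10]=1  [8,9]=1  [9,10]=2
  size 3 → [2,5,10]=1  [5,9,10]=3  [7,8,9]=1  [8,9,10]=3
  size 4 → [1,2,5,10]=1  [2,5,9,10]=4  [5,8,9,10]=6  [6,7,8,9]=1  [7,8,9,10]=4
  size 5 → [0,1,2,5,10]=1  [1,2,5,9,10]=5  [2,5,8,9,10]=10  [4,6,7,8,9]=1  [5,7,8,9,10]=10  [6,7,8,9,10]=5
  size 6 → [0,1,2,5,9,10]=6  [1,2,5,8,9,10]=15  [2,5,7,8,9,10]=20  [3,4,6,7,8,9]=1  [4,6,7,8,9,10]=6  [5,6,7,8,9,10]=15
  size 7 → [0,1,2,5,8,9,10]=21  [1,2,5,7,8,9,10]=35  [2,5,6,7,8,9,10]=35  [3,4,6,7,8,9,10]=7  [4,5,6,7,8,9,10]=21
  size 8 → [0,1,2,5,7,8,9,10]=56  [1,2,5,6,7,8,9,10]=70  [2,4,5,6,7,8,9,10]=56  [3,4,5,6,7,8,9,10]=28
  size 9 → [0,1,2,5,6,7,8,9,10]=126  [1,2,4,5,6,7,8,9,10]=126  [2,3,4,5,6,7,8,9,10]=84
  first=0(f) contributes 210
  first=3(a) contributes 252
|[w]| = 462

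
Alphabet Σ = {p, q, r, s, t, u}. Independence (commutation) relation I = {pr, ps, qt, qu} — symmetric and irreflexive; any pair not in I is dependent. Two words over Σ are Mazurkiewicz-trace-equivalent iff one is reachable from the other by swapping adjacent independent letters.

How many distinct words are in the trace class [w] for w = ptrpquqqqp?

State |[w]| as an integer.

10

piece 0:p — minimal
piece 1:t rests on {0:p}
piece 2:r rests on {1:t}
piece 3:p rests on {1:t}
piece 4:q rests on {2:r, 3:p}
piece 5:u rests on {2:r, 3:p}
piece 6:q rests on {4:q}
piece 7:q rests on {6:q}
piece 8:q rests on {7:q}
piece 9:p rests on {5:u, 8:q}
minimal pieces: {0:p}
ways to finish when only these pieces remain (= sum over removing one remaining piece with nothing left below it):
  1 left: {9}→1
  2 left: {5,9}→1  {8,9}→1
  3 left: {5,8,9}→2  {7,8,9}→1
  4 left: {5,7,8,9}→3  {6,7,8,9}→1
  5 left: {4,6,7,8,9}→1  {5,6,7,8,9}→4
  6 left: {4,5,6,7,8,9}→5
  7 left: {2,4,5,6,7,8,9}→5  {3,4,5,6,7,8,9}→5
  8 left: {2,3,4,5,6,7,8,9}→10
  placing 0:p first → 10 extensions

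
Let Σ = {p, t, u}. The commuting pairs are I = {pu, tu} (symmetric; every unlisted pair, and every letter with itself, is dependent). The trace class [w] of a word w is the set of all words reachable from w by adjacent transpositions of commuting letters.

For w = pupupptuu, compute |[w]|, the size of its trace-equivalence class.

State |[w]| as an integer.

126

0(p) covers ∅
1(u) covers ∅
2(p) covers 0:p
3(u) covers 1:u
4(p) covers 2:p
5(p) covers 4:p
6(t) covers 5:p
7(u) covers 3:u
8(u) covers 7:u
floor of heap: 0:p, 1:u
completions by unplaced set U, small U first (add the entries for U minus each lowest piece of U):
  |U|=1: {6}:1  {8}:1
  |U|=2: {5,6}:1  {6,8}:2  {7,8}:1
  |U|=3: {3,7,8}:1  {4,5,6}:1  {5,6,8}:3  {6,7,8}:3
  |U|=4: {1,3,7,8}:1  {2,4,5,6}:1  {3,6,7,8}:4  {4,5,6,8}:4  {5,6,7,8}:6
  |U|=5: {0,2,4,5,6}:1  {1,3,6,7,8}:5  {2,4,5,6,8}:5  {3,5,6,7,8}:10  {4,5,6,7,8}:10
  |U|=6: {0,2,4,5,6,8}:6  {1,3,5,6,7,8}:15  {2,4,5,6,7,8}:15  {3,4,5,6,7,8}:20
  |U|=7: {0,2,4,5,6,7,8}:21  {1,3,4,5,6,7,8}:35  {2,3,4,5,6,7,8}:35
  start at 0(p): 70
  start at 1(u): 56
sum over floor = 126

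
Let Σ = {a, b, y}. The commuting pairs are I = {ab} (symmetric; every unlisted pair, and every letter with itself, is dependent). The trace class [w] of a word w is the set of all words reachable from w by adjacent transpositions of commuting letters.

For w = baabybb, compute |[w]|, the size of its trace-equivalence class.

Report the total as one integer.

6

#0=b has no predecessor
#1=a has no predecessor
#2=a depends on [1:a]
#3=b depends on [0:b]
#4=y depends on [2:a, 3:b]
#5=b depends on [4:y]
#6=b depends on [5:b]
sources: [0:b, 1:a]
N(rest) = Σ N(rest − s) over sources s of rest; N(one piece) = 1:
  size 1 → [6]=1
  size 2 → [5,6]=1
  size 3 → [4,5,6]=1
  size 4 → [2,4,5,6]=1  [3,4,5,6]=1
  size 5 → [0,3,4,5,6]=1  [1,2,4,5,6]=1  [2,3,4,5,6]=2
  first=0(b) contributes 3
  first=1(a) contributes 3
|[w]| = 6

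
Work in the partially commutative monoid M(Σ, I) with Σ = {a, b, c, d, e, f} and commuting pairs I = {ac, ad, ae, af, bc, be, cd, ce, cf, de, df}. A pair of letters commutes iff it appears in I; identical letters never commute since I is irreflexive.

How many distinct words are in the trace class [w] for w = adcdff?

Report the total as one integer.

180

piece 0:a — minimal
piece 1:d — minimal
piece 2:c — minimal
piece 3:d rests on {1:d}
piece 4:f — minimal
piece 5:f rests on {4:f}
minimal pieces: {0:a, 1:d, 2:c, 4:f}
ways to finish when only these pieces remain (= sum over removing one remaining piece with nothing left below it):
  1 left: {0}→1  {2}→1  {3}→1  {5}→1
  2 left: {0,2}→2  {0,3}→2  {0,5}→2  {1,3}→1  {2,3}→2  {2,5}→2  {3,5}→2  {4,5}→1
  3 left: {0,1,3}→3  {0,2,3}→6  {0,2,5}→6  {0,3,5}→6  {0,4,5}→3  {1,2,3}→3  {1,3,5}→3  {2,3,5}→6  {2,4,5}→3  {3,4,5}→3
  4 left: {0,1,2,3}→12  {0,1,3,5}→12  {0,2,3,5}→24  {0,2,4,5}→12  {0,3,4,5}→12  {1,2,3,5}→12  {1,3,4,5}→6  {2,3,4,5}→12
  placing 0:a first → 30 extensions
  placing 1:d first → 60 extensions
  placing 2:c first → 30 extensions
  placing 4:f first → 60 extensions
total linear extensions = 180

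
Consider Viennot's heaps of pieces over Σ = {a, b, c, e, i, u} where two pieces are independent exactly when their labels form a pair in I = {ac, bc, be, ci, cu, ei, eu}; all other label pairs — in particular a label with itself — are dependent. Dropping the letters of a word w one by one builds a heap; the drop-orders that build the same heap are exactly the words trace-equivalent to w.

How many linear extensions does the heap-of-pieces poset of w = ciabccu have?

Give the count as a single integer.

35

0(c) covers ∅
1(i) covers ∅
2(a) covers 1:i
3(b) covers 2:a
4(c) covers 0:c
5(c) covers 4:c
6(u) covers 3:b
floor of heap: 0:c, 1:i
completions by unplaced set U, small U first (add the entries for U minus each lowest piece of U):
  |U|=1: {5}:1  {6}:1
  |U|=2: {3,6}:1  {4,5}:1  {5,6}:2
  |U|=3: {0,4,5}:1  {2,3,6}:1  {3,5,6}:3  {4,5,6}:3
  |U|=4: {0,4,5,6}:4  {1,2,3,6}:1  {2,3,5,6}:4  {3,4,5,6}:6
  |U|=5: {0,3,4,5,6}:10  {1,2,3,5,6}:5  {2,3,4,5,6}:10
  start at 0(c): 15
  start at 1(i): 20
sum over floor = 35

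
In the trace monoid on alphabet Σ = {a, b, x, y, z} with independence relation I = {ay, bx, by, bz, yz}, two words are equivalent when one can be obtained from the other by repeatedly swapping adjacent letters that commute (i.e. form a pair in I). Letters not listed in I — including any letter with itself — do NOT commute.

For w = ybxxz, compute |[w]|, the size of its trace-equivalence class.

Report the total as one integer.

5

0(y) covers ∅
1(b) covers ∅
2(x) covers 0:y
3(x) covers 2:x
4(z) covers 3:x
floor of heap: 0:y, 1:b
completions by unplaced set U, small U first (add the entries for U minus each lowest piece of U):
  |U|=1: {1}:1  {4}:1
  |U|=2: {1,4}:2  {3,4}:1
  |U|=3: {1,3,4}:3  {2,3,4}:1
  start at 0(y): 4
  start at 1(b): 1
sum over floor = 5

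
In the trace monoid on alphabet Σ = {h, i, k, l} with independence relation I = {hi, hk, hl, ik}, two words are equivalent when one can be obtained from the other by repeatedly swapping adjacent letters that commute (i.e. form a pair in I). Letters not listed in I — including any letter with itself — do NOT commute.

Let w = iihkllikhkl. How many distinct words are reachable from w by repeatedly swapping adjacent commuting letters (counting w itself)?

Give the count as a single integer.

495

piece 0:i — minimal
piece 1:i rests on {0:i}
piece 2:h — minimal
piece 3:k — minimal
piece 4:l rests on {1:i, 3:k}
piece 5:l rests on {4:l}
piece 6:i rests on {5:l}
piece 7:k rests on {5:l}
piece 8:h rests on {2:h}
piece 9:k rests on {7:k}
piece 10:l rests on {6:i, 9:k}
minimal pieces: {0:i, 2:h, 3:k}
ways to finish when only these pieces remain (= sum over removing one remaining piece with nothing left below it):
  1 left: {8}→1  {10}→1
  2 left: {2,8}→1  {6,10}→1  {8,10}→2  {9,10}→1
  3 left: {2,8,10}→3  {6,8,10}→3  {6,9,10}→2  {7,9,10}→1  {8,9,10}→3
  4 left: {2,6,8,10}→6  {2,8,9,10}→6  {6,7,9,10}→3  {6,8,9,10}→8  {7,8,9,10}→4
  5 left: {2,6,8,9,10}→20  {2,7,8,9,10}→10  {5,6,7,9,10}→3  {6,7,8,9,10}→15
  6 left: {2,6,7,8,9,10}→45  {4,5,6,7,9,10}→3  {5,6,7,8,9,10}→18
  7 left: {1,4,5,6,7,9,10}→3  {2,5,6,7,8,9,10}→63  {3,4,5,6,7,9,10}→3  {4,5,6,7,8,9,10}→21
  8 left: {0,1,4,5,6,7,9,10}→3  {1,3,4,5,6,7,9,10}→6  {1,4,5,6,7,8,9,10}→24  {2,4,5,6,7,8,9,10}→84  {3,4,5,6,7,8,9,10}→24
  9 left: {0,1,3,4,5,6,7,9,10}→9  {0,1,4,5,6,7,8,9,10}→27  {1,2,4,5,6,7,8,9,10}→108  {1,3,4,5,6,7,8,9,10}→54  {2,3,4,5,6,7,8,9,10}→108
  placing 0:i first → 270 extensions
  placing 2:h first → 90 extensions
  placing 3:k first → 135 extensions
total linear extensions = 495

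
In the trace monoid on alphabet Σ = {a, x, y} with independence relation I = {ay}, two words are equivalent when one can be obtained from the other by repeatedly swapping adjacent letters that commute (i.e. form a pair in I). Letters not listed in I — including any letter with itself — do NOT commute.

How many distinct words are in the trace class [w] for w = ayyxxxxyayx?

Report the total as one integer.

piece 0:a — minimal
piece 1:y — minimal
piece 2:y rests on {1:y}
piece 3:x rests on {0:a, 2:y}
piece 4:x rests on {3:x}
piece 5:x rests on {4:x}
piece 6:x rests on {5:x}
piece 7:y rests on {6:x}
piece 8:a rests on {6:x}
piece 9:y rests on {7:y}
piece 10:x rests on {8:a, 9:y}
minimal pieces: {0:a, 1:y}
ways to finish when only these pieces remain (= sum over removing one remaining piece with nothing left below it):
  1 left: {10}→1
  2 left: {8,10}→1  {9,10}→1
  3 left: {7,9,10}→1  {8,9,10}→2
  4 left: {7,8,9,10}→3
  5 left: {6,7,8,9,10}→3
  6 left: {5,6,7,8,9,10}→3
  7 left: {4,5,6,7,8,9,10}→3
  8 left: {3,4,5,6,7,8,9,10}→3
  9 left: {0,3,4,5,6,7,8,9,10}→3  {2,3,4,5,6,7,8,9,10}→3
  placing 0:a first → 3 extensions
  placing 1:y first → 6 extensions
total linear extensions = 9

9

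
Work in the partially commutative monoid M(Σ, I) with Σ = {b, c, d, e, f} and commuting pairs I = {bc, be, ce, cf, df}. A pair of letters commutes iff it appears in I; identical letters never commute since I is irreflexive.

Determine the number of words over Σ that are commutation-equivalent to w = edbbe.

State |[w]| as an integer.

0(e) covers ∅
1(d) covers 0:e
2(b) covers 1:d
3(b) covers 2:b
4(e) covers 1:d
floor of heap: 0:e
completions by unplaced set U, small U first (add the entries for U minus each lowest piece of U):
  |U|=1: {3}:1  {4}:1
  |U|=2: {2,3}:1  {3,4}:2
  |U|=3: {2,3,4}:3
  start at 0(e): 3

3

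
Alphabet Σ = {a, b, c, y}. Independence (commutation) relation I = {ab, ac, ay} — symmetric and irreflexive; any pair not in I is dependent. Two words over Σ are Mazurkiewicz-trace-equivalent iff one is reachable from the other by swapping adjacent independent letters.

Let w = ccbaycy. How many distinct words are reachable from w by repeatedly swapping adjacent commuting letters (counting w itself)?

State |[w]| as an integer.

7

piece 0:c — minimal
piece 1:c rests on {0:c}
piece 2:b rests on {1:c}
piece 3:a — minimal
piece 4:y rests on {2:b}
piece 5:c rests on {4:y}
piece 6:y rests on {5:c}
minimal pieces: {0:c, 3:a}
ways to finish when only these pieces remain (= sum over removing one remaining piece with nothing left below it):
  1 left: {3}→1  {6}→1
  2 left: {3,6}→2  {5,6}→1
  3 left: {3,5,6}→3  {4,5,6}→1
  4 left: {2,4,5,6}→1  {3,4,5,6}→4
  5 left: {1,2,4,5,6}→1  {2,3,4,5,6}→5
  placing 0:c first → 6 extensions
  placing 3:a first → 1 extensions
total linear extensions = 7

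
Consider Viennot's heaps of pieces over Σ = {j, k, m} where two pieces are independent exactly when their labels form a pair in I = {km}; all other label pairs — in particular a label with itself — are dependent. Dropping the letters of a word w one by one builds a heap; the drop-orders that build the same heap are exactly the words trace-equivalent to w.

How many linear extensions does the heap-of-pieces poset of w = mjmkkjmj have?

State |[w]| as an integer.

3

drop 0:m onto floor
drop 1:j onto {0:m}
drop 2:m onto {1:j}
drop 3:k onto {1:j}
drop 4:k onto {3:k}
drop 5:j onto {2:m, 4:k}
drop 6:m onto {5:j}
drop 7:j onto {6:m}
ground layer = {0:m}
drop-orders for the pieces not yet dropped (sum over which currently-grounded one goes next):
  1 to go: {7} 1
  2 to go: {6,7} 1
  3 to go: {5,6,7} 1
  4 to go: {2,5,6,7} 1  {4,5,6,7} 1
  5 to go: {2,4,5,6,7} 2  {3,4,5,6,7} 1
  6 to go: {2,3,4,5,6,7} 3
  if 0:m drops first: 3 orders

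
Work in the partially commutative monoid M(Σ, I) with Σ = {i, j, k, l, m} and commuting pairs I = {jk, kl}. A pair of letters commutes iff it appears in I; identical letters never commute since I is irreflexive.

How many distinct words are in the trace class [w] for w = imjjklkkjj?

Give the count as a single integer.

piece 0:i — minimal
piece 1:m rests on {0:i}
piece 2:j rests on {1:m}
piece 3:j rests on {2:j}
piece 4:k rests on {1:m}
piece 5:l rests on {3:j}
piece 6:k rests on {4:k}
piece 7:k rests on {6:k}
piece 8:j rests on {5:l}
piece 9:j rests on {8:j}
minimal pieces: {0:i}
ways to finish when only these pieces remain (= sum over removing one remaining piece with nothing left below it):
  1 left: {7}→1  {9}→1
  2 left: {6,7}→1  {7,9}→2  {8,9}→1
  3 left: {4,6,7}→1  {5,8,9}→1  {6,7,9}→3  {7,8,9}→3
  4 left: {3,5,8,9}→1  {4,6,7,9}→4  {5,7,8,9}→4  {6,7,8,9}→6
  5 left: {2,3,5,8,9}→1  {3,5,7,8,9}→5  {4,6,7,8,9}→10  {5,6,7,8,9}→10
  6 left: {2,3,5,7,8,9}→6  {3,5,6,7,8,9}→15  {4,5,6,7,8,9}→20
  7 left: {2,3,5,6,7,8,9}→21  {3,4,5,6,7,8,9}→35
  8 left: {2,3,4,5,6,7,8,9}→56
  placing 0:i first → 56 extensions

56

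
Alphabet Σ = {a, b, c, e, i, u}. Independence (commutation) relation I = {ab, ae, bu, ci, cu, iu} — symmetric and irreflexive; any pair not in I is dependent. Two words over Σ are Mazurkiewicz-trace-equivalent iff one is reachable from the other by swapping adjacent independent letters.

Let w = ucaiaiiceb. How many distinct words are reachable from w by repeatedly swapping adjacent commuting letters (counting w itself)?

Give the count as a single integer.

6

drop 0:u onto floor
drop 1:c onto floor
drop 2:a onto {0:u, 1:c}
drop 3:i onto {2:a}
drop 4:a onto {3:i}
drop 5:i onto {4:a}
drop 6:i onto {5:i}
drop 7:c onto {4:a}
drop 8:e onto {6:i, 7:c}
drop 9:b onto {8:e}
ground layer = {0:u, 1:c}
drop-orders for the pieces not yet dropped (sum over which currently-grounded one goes next):
  1 to go: {9} 1
  2 to go: {8,9} 1
  3 to go: {6,8,9} 1  {7,8,9} 1
  4 to go: {5,6,8,9} 1  {6,7,8,9} 2
  5 to go: {5,6,7,8,9} 3
  6 to go: {4,5,6,7,8,9} 3
  7 to go: {3,4,5,6,7,8,9} 3
  8 to go: {2,3,4,5,6,7,8,9} 3
  if 0:u drops first: 3 orders
  if 1:c drops first: 3 orders
heap linearizations: 6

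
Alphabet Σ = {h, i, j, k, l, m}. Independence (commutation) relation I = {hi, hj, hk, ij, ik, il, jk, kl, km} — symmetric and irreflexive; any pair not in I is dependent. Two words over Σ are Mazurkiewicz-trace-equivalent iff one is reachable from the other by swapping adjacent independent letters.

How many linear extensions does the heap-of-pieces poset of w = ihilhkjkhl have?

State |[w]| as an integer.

drop 0:i onto floor
drop 1:h onto floor
drop 2:i onto {0:i}
drop 3:l onto {1:h}
drop 4:h onto {3:l}
drop 5:k onto floor
drop 6:j onto {3:l}
drop 7:k onto {5:k}
drop 8:h onto {4:h}
drop 9:l onto {6:j, 8:h}
ground layer = {0:i, 1:h, 5:k}
drop-orders for the pieces not yet dropped (sum over which currently-grounded one goes next):
  1 to go: {2} 1  {7} 1  {9} 1
  2 to go: {0,2} 1  {2,7} 2  {2,9} 2  {5,7} 1  {6,9} 1  {7,9} 2  {8,9} 1
  3 to go: {0,2,7} 3  {0,2,9} 3  {2,5,7} 3  {2,6,9} 3  {2,7,9} 6  {2,8,9} 3  {4,8,9} 1  {5,7,9} 3  {6,7,9} 3  {6,8,9} 2  {7,8,9} 3
  4 to go: {0,2,5,7} 6  {0,2,6,9} 6  {0,2,7,9} 12  {0,2,8,9} 6  {2,4,8,9} 4  {2,5,7,9} 12  {2,6,7,9} 12  {2,6,8,9} 8  {2,7,8,9} 12  {4,6,8,9} 3  {4,7,8,9} 4  {5,6,7,9} 6  {5,7,8,9} 6  {6,7,8,9} 8
  5 to go: {0,2,4,8,9} 10  {0,2,5,7,9} 30  {0,2,6,7,9} 30  {0,2,6,8,9} 20  {0,2,7,8,9} 30  {2,4,6,8,9} 15  {2,4,7,8,9} 20  {2,5,6,7,9} 30  {2,5,7,8,9} 30  {2,6,7,8,9} 40  {3,4,6,8,9} 3  {4,5,7,8,9} 10  {4,6,7,8,9} 15  {5,6,7,8,9} 20
  6 to go: {0,2,4,6,8,9} 45  {0,2,4,7,8,9} 60  {0,2,5,6,7,9} 90  {0,2,5,7,8,9} 90  {0,2,6,7,8,9} 120  {1,3,4,6,8,9} 3  {2,3,4,6,8,9} 18  {2,4,5,7,8,9} 60  {2,4,6,7,8,9} 90  {2,5,6,7,8,9} 120  {3,4,6,7,8,9} 18  {4,5,6,7,8,9} 45
  7 to go: {0,2,3,4,6,8,9} 63  {0,2,4,5,7,8,9} 210  {0,2,4,6,7,8,9} 315  {0,2,5,6,7,8,9} 420  {1,2,3,4,6,8,9} 21  {1,3,4,6,7,8,9} 21  {2,3,4,6,7,8,9} 126  {2,4,5,6,7,8,9} 315  {3,4,5,6,7,8,9} 63
  8 to go: {0,1,2,3,4,6,8,9} 84  {0,2,3,4,6,7,8,9} 504  {0,2,4,5,6,7,8,9} 1260  {1,2,3,4,6,7,8,9} 168  {1,3,4,5,6,7,8,9} 84  {2,3,4,5,6,7,8,9} 504
  if 0:i drops first: 756 orders
  if 1:h drops first: 2268 orders
  if 5:k drops first: 756 orders
heap linearizations: 3780

3780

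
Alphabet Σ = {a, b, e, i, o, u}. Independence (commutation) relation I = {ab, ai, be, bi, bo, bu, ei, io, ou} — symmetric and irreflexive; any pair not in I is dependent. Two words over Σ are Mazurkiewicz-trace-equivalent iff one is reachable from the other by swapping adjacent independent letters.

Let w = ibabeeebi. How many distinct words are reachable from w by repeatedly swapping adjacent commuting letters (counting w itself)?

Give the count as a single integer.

1260

0(i) covers ∅
1(b) covers ∅
2(a) covers ∅
3(b) covers 1:b
4(e) covers 2:a
5(e) covers 4:e
6(e) covers 5:e
7(b) covers 3:b
8(i) covers 0:i
floor of heap: 0:i, 1:b, 2:a
completions by unplaced set U, small U first (add the entries for U minus each lowest piece of U):
  |U|=1: {6}:1  {7}:1  {8}:1
  |U|=2: {0,8}:1  {3,7}:1  {5,6}:1  {6,7}:2  {6,8}:2  {7,8}:2
  |U|=3: {0,6,8}:3  {0,7,8}:3  {1,3,7}:1  {3,6,7}:3  {3,7,8}:3  {4,5,6}:1  {5,6,7}:3  {5,6,8}:3  {6,7,8}:6
  |U|=4: {0,3,7,8}:6  {0,5,6,8}:6  {0,6,7,8}:12  {1,3,6,7}:4  {1,3,7,8}:4  {2,4,5,6}:1  {3,5,6,7}:6  {3,6,7,8}:12  {4,5,6,7}:4  {4,5,6,8}:4  {5,6,7,8}:12
  |U|=5: {0,1,3,7,8}:10  {0,3,6,7,8}:30  {0,4,5,6,8}:10  {0,5,6,7,8}:30  {1,3,5,6,7}:10  {1,3,6,7,8}:20  {2,4,5,6,7}:5  {2,4,5,6,8}:5  {3,4,5,6,7}:10  {3,5,6,7,8}:30  {4,5,6,7,8}:20
  |U|=6: {0,1,3,6,7,8}:60  {0,2,4,5,6,8}:15  {0,3,5,6,7,8}:90  {0,4,5,6,7,8}:60  {1,3,4,5,6,7}:20  {1,3,5,6,7,8}:60  {2,3,4,5,6,7}:15  {2,4,5,6,7,8}:30  {3,4,5,6,7,8}:60
  |U|=7: {0,1,3,5,6,7,8}:210  {0,2,4,5,6,7,8}:105  {0,3,4,5,6,7,8}:210  {1,2,3,4,5,6,7}:35  {1,3,4,5,6,7,8}:140  {2,3,4,5,6,7,8}:105
  start at 0(i): 280
  start at 1(b): 420
  start at 2(a): 560
sum over floor = 1260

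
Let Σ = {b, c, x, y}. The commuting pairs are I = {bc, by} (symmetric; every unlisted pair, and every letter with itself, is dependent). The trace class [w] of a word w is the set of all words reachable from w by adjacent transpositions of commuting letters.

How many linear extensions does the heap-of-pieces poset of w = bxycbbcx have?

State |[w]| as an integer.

piece 0:b — minimal
piece 1:x rests on {0:b}
piece 2:y rests on {1:x}
piece 3:c rests on {2:y}
piece 4:b rests on {1:x}
piece 5:b rests on {4:b}
piece 6:c rests on {3:c}
piece 7:x rests on {5:b, 6:c}
minimal pieces: {0:b}
ways to finish when only these pieces remain (= sum over removing one remaining piece with nothing left below it):
  1 left: {7}→1
  2 left: {5,7}→1  {6,7}→1
  3 left: {3,6,7}→1  {4,5,7}→1  {5,6,7}→2
  4 left: {2,3,6,7}→1  {3,5,6,7}→3  {4,5,6,7}→3
  5 left: {2,3,5,6,7}→4  {3,4,5,6,7}→6
  6 left: {2,3,4,5,6,7}→10
  placing 0:b first → 10 extensions

10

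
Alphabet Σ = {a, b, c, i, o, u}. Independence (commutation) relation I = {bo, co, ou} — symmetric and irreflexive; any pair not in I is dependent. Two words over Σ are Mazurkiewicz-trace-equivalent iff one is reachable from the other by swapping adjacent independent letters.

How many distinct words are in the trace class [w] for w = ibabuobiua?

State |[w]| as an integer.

4

piece 0:i — minimal
piece 1:b rests on {0:i}
piece 2:a rests on {1:b}
piece 3:b rests on {2:a}
piece 4:u rests on {3:b}
piece 5:o rests on {2:a}
piece 6:b rests on {4:u}
piece 7:i rests on {5:o, 6:b}
piece 8:u rests on {7:i}
piece 9:a rests on {8:u}
minimal pieces: {0:i}
ways to finish when only these pieces remain (= sum over removing one remaining piece with nothing left below it):
  1 left: {9}→1
  2 left: {8,9}→1
  3 left: {7,8,9}→1
  4 left: {5,7,8,9}→1  {6,7,8,9}→1
  5 left: {4,6,7,8,9}→1  {5,6,7,8,9}→2
  6 left: {3,4,6,7,8,9}→1  {4,5,6,7,8,9}→3
  7 left: {3,4,5,6,7,8,9}→4
  8 left: {2,3,4,5,6,7,8,9}→4
  placing 0:i first → 4 extensions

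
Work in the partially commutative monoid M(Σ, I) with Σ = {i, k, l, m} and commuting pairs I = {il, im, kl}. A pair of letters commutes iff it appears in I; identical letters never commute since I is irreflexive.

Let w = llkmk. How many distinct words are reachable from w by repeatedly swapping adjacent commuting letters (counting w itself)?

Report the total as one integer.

3

#0=l has no predecessor
#1=l depends on [0:l]
#2=k has no predecessor
#3=m depends on [1:l, 2:k]
#4=k depends on [3:m]
sources: [0:l, 2:k]
N(rest) = Σ N(rest − s) over sources s of rest; N(one piece) = 1:
  size 1 → [4]=1
  size 2 → [3,4]=1
  size 3 → [1,3,4]=1  [2,3,4]=1
  first=0(l) contributes 2
  first=2(k) contributes 1
|[w]| = 3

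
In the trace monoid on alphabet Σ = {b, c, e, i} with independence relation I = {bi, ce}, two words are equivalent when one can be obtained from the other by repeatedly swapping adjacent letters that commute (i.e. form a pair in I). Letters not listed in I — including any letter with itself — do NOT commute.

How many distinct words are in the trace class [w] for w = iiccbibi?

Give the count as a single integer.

drop 0:i onto floor
drop 1:i onto {0:i}
drop 2:c onto {1:i}
drop 3:c onto {2:c}
drop 4:b onto {3:c}
drop 5:i onto {3:c}
drop 6:b onto {4:b}
drop 7:i onto {5:i}
ground layer = {0:i}
drop-orders for the pieces not yet dropped (sum over which currently-grounded one goes next):
  1 to go: {6} 1  {7} 1
  2 to go: {4,6} 1  {5,7} 1  {6,7} 2
  3 to go: {4,6,7} 3  {5,6,7} 3
  4 to go: {4,5,6,7} 6
  5 to go: {3,4,5,6,7} 6
  6 to go: {2,3,4,5,6,7} 6
  if 0:i drops first: 6 orders

6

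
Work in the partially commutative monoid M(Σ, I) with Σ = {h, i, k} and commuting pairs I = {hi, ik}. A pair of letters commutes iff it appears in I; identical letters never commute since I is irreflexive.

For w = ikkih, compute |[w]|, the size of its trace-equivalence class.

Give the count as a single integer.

10

piece 0:i — minimal
piece 1:k — minimal
piece 2:k rests on {1:k}
piece 3:i rests on {0:i}
piece 4:h rests on {2:k}
minimal pieces: {0:i, 1:k}
ways to finish when only these pieces remain (= sum over removing one remaining piece with nothing left below it):
  1 left: {3}→1  {4}→1
  2 left: {0,3}→1  {2,4}→1  {3,4}→2
  3 left: {0,3,4}→3  {1,2,4}→1  {2,3,4}→3
  placing 0:i first → 4 extensions
  placing 1:k first → 6 extensions
total linear extensions = 10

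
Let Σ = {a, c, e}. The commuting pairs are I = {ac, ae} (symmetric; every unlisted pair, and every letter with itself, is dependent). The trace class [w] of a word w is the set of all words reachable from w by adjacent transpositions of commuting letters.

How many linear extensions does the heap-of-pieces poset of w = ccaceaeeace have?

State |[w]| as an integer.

165

piece 0:c — minimal
piece 1:c rests on {0:c}
piece 2:a — minimal
piece 3:c rests on {1:c}
piece 4:e rests on {3:c}
piece 5:a rests on {2:a}
piece 6:e rests on {4:e}
piece 7:e rests on {6:e}
piece 8:a rests on {5:a}
piece 9:c rests on {7:e}
piece 10:e rests on {9:c}
minimal pieces: {0:c, 2:a}
ways to finish when only these pieces remain (= sum over removing one remaining piece with nothing left below it):
  1 left: {8}→1  {10}→1
  2 left: {5,8}→1  {8,10}→2  {9,10}→1
  3 left: {2,5,8}→1  {5,8,10}→3  {7,9,10}→1  {8,9,10}→3
  4 left: {2,5,8,10}→4  {5,8,9,10}→6  {6,7,9,10}→1  {7,8,9,10}→4
  5 left: {2,5,8,9,10}→10  {4,6,7,9,10}→1  {5,7,8,9,10}→10  {6,7,8,9,10}→5
  6 left: {2,5,7,8,9,10}→20  {3,4,6,7,9,10}→1  {4,6,7,8,9,10}→6  {5,6,7,8,9,10}→15
  7 left: {1,3,4,6,7,9,10}→1  {2,5,6,7,8,9,10}→35  {3,4,6,7,8,9,10}→7  {4,5,6,7,8,9,10}→21
  8 left: {0,1,3,4,6,7,9,10}→1  {1,3,4,6,7,8,9,10}→8  {2,4,5,6,7,8,9,10}→56  {3,4,5,6,7,8,9,10}→28
  9 left: {0,1,3,4,6,7,8,9,10}→9  {1,3,4,5,6,7,8,9,10}→36  {2,3,4,5,6,7,8,9,10}→84
  placing 0:c first → 120 extensions
  placing 2:a first → 45 extensions
total linear extensions = 165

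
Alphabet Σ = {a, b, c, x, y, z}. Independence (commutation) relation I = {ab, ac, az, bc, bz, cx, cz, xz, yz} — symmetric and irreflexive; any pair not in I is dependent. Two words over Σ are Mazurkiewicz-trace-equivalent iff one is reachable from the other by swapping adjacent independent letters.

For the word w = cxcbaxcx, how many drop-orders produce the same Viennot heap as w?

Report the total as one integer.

piece 0:c — minimal
piece 1:x — minimal
piece 2:c rests on {0:c}
piece 3:b rests on {1:x}
piece 4:a rests on {1:x}
piece 5:x rests on {3:b, 4:a}
piece 6:c rests on {2:c}
piece 7:x rests on {5:x}
minimal pieces: {0:c, 1:x}
ways to finish when only these pieces remain (= sum over removing one remaining piece with nothing left below it):
  1 left: {6}→1  {7}→1
  2 left: {2,6}→1  {5,7}→1  {6,7}→2
  3 left: {0,2,6}→1  {2,6,7}→3  {3,5,7}→1  {4,5,7}→1  {5,6,7}→3
  4 left: {0,2,6,7}→4  {2,5,6,7}→6  {3,4,5,7}→2  {3,5,6,7}→4  {4,5,6,7}→4
  5 left: {0,2,5,6,7}→10  {1,3,4,5,7}→2  {2,3,5,6,7}→10  {2,4,5,6,7}→10  {3,4,5,6,7}→10
  6 left: {0,2,3,5,6,7}→20  {0,2,4,5,6,7}→20  {1,3,4,5,6,7}→12  {2,3,4,5,6,7}→30
  placing 0:c first → 42 extensions
  placing 1:x first → 70 extensions
total linear extensions = 112

112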